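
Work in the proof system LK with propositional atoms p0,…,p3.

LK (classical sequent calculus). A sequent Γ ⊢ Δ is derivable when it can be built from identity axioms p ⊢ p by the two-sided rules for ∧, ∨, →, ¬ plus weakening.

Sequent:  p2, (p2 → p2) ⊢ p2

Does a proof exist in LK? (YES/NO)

Derivation trace:
[→L] p2, (p2 → p2) ⊢ p2
  [WR] p2 ⊢ p2, p2
    [Ax] p2 ⊢ p2
  [Ax] p2 ⊢ p2

Result: YES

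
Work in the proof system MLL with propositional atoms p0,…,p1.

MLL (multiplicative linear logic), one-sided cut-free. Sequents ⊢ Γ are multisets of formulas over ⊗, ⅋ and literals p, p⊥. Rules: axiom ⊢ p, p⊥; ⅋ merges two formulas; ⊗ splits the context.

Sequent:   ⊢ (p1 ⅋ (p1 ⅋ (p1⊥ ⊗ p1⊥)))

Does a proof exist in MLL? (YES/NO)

Derivation trace:
[⅋]  ⊢ (p1 ⅋ (p1 ⅋ (p1⊥ ⊗ p1⊥)))
  [⅋]  ⊢ p1, (p1 ⅋ (p1⊥ ⊗ p1⊥))
    [⊗]  ⊢ p1, p1, (p1⊥ ⊗ p1⊥)
      [Ax]  ⊢ p1, p1⊥
      [Ax]  ⊢ p1, p1⊥

Result: YES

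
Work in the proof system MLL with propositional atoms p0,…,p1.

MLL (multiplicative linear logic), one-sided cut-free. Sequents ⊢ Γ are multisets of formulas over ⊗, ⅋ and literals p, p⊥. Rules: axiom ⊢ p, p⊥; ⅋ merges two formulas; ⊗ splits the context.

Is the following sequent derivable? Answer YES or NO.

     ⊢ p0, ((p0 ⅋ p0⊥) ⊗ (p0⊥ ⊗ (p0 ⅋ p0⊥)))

Derivation (root first):
[⊗]  ⊢ p0, ((p0 ⅋ p0⊥) ⊗ (p0⊥ ⊗ (p0 ⅋ p0⊥)))
  [⅋]  ⊢ (p0 ⅋ p0⊥)
    [Ax]  ⊢ p0, p0⊥
  [⊗]  ⊢ p0, (p0⊥ ⊗ (p0 ⅋ p0⊥))
    [Ax]  ⊢ p0, p0⊥
    [⅋]  ⊢ (p0 ⅋ p0⊥)
      [Ax]  ⊢ p0, p0⊥

Result: YES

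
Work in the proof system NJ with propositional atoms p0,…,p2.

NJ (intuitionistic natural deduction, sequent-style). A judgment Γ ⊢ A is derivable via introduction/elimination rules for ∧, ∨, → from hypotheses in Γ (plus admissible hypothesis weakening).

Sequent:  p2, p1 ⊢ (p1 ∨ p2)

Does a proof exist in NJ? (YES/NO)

Derivation (root first):
[Wk] p2, p1 ⊢ (p1 ∨ p2)
  [∨I₂] p2 ⊢ (p1 ∨ p2)
    [Ax] p2 ⊢ p2

Result: YES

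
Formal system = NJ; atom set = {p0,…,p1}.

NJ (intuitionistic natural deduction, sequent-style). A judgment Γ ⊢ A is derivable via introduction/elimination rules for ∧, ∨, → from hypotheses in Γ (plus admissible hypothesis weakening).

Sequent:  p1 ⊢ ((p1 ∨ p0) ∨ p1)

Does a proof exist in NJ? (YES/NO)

Proof tree:
[∨I₁] p1 ⊢ ((p1 ∨ p0) ∨ p1)
  [∨I₁] p1 ⊢ (p1 ∨ p0)
    [Ax] p1 ⊢ p1

Result: YES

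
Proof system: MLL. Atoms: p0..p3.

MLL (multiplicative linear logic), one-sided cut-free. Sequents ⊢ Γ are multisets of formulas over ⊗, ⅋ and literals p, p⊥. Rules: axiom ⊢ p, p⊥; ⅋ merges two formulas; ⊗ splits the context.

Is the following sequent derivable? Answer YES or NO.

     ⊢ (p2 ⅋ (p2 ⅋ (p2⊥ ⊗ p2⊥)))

Derivation (root first):
[⅋]  ⊢ (p2 ⅋ (p2 ⅋ (p2⊥ ⊗ p2⊥)))
  [⅋]  ⊢ p2, (p2 ⅋ (p2⊥ ⊗ p2⊥))
    [⊗]  ⊢ p2, p2, (p2⊥ ⊗ p2⊥)
      [Ax]  ⊢ p2, p2⊥
      [Ax]  ⊢ p2, p2⊥

Result: YES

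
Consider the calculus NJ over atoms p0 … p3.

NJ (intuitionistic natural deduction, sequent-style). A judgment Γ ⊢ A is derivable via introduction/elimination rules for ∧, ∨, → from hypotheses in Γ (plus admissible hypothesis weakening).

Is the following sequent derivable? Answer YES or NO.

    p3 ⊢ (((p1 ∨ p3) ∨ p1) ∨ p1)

Derivation (root first):
[∨I₁] p3 ⊢ (((p1 ∨ p3) ∨ p1) ∨ p1)
  [∨I₁] p3 ⊢ ((p1 ∨ p3) ∨ p1)
    [∨I₂] p3 ⊢ (p1 ∨ p3)
      [Ax] p3 ⊢ p3

Result: YES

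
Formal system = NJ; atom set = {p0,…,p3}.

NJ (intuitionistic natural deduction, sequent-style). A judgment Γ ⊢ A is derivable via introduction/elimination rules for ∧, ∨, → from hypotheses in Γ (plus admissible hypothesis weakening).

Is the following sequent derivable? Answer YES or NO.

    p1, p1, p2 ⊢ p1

Derivation (root first):
[Wk] p1, p1, p2 ⊢ p1
  [Wk] p1, p1 ⊢ p1
    [Ax] p1 ⊢ p1

Result: YES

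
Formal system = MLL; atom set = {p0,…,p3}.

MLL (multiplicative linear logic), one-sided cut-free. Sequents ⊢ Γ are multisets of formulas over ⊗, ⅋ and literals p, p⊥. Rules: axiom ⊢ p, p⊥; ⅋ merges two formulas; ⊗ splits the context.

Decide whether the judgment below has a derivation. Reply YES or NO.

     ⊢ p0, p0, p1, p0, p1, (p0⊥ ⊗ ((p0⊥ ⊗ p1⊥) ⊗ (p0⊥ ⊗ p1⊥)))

Derivation trace:
[⊗]  ⊢ p0, p0, p1, p0, p1, (p0⊥ ⊗ ((p0⊥ ⊗ p1⊥) ⊗ (p0⊥ ⊗ p1⊥)))
  [Ax]  ⊢ p0, p0⊥
  [⊗]  ⊢ p0, p1, p0, p1, ((p0⊥ ⊗ p1⊥) ⊗ (p0⊥ ⊗ p1⊥))
    [⊗]  ⊢ p0, p1, (p0⊥ ⊗ p1⊥)
      [Ax]  ⊢ p0, p0⊥
      [Ax]  ⊢ p1, p1⊥
    [⊗]  ⊢ p0, p1, (p0⊥ ⊗ p1⊥)
      [Ax]  ⊢ p0, p0⊥
      [Ax]  ⊢ p1, p1⊥

Result: YES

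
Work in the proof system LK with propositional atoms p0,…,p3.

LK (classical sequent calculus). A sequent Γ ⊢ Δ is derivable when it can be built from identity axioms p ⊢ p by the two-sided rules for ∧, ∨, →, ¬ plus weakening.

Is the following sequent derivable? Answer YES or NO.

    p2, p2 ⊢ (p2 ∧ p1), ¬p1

Proof tree:
[WL] p2, p2 ⊢ (p2 ∧ p1), ¬p1
  [¬R] p2 ⊢ (p2 ∧ p1), ¬p1
    [∧R] p1, p2 ⊢ (p2 ∧ p1)
      [Ax] p2 ⊢ p2
      [Ax] p1 ⊢ p1

Result: YES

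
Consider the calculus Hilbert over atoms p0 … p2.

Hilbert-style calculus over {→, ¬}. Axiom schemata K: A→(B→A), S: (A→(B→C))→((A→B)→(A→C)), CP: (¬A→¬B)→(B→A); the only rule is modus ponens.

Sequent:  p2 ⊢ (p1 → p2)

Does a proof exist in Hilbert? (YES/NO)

Proof tree:
[MP] p2 ⊢ (p1 → p2)
  [K]  ⊢ (p2 → (p1 → p2))
  [MP] p2 ⊢ p2
    [MP] p2 ⊢ (p2 → p2)
      [K]  ⊢ (p2 → (p2 → p2))
      [Hyp] p2 ⊢ p2
    [Hyp] p2 ⊢ p2

Result: YES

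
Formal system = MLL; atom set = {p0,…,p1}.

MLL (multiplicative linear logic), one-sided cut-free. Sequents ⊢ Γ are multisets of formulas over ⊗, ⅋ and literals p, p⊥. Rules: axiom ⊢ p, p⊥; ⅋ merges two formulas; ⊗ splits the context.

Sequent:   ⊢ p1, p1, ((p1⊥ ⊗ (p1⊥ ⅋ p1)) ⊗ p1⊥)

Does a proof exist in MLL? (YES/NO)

Derivation (root first):
[⊗]  ⊢ p1, p1, ((p1⊥ ⊗ (p1⊥ ⅋ p1)) ⊗ p1⊥)
  [⊗]  ⊢ p1, (p1⊥ ⊗ (p1⊥ ⅋ p1))
    [Ax]  ⊢ p1, p1⊥
    [⅋]  ⊢ (p1⊥ ⅋ p1)
      [Ax]  ⊢ p1, p1⊥
  [Ax]  ⊢ p1, p1⊥

Result: YES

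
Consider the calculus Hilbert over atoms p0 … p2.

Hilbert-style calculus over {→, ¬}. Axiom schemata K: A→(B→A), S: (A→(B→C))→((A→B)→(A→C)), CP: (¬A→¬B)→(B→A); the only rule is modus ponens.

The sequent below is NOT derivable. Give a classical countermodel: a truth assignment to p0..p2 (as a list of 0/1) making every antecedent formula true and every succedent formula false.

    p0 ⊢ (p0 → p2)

Search for a countermodel by truth-table:
  v=000: Γ:[p0=F] Δ:[(p0 → p2)=T] refutes=False
  v=001: Γ:[p0=F] Δ:[(p0 → p2)=T] refutes=False
  v=010: Γ:[p0=F] Δ:[(p0 → p2)=T] refutes=False
  v=011: Γ:[p0=F] Δ:[(p0 → p2)=T] refutes=False
  v=100: Γ:[p0=T] Δ:[(p0 → p2)=F] refutes=True  ← countermodel

Result: [1, 0, 0]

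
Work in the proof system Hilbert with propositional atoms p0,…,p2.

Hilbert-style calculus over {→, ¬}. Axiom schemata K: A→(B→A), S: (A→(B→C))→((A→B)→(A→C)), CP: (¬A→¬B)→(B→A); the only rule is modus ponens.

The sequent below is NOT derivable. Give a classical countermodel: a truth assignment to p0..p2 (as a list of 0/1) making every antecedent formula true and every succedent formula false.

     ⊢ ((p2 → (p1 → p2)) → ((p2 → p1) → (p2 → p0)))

Search for a countermodel by truth-table:
  v=000: Γ:[] Δ:[((p2 → (p1 → p2)) → ((p2 → p1) → (p2 → p0)))=T] refutes=False
  v=001: Γ:[] Δ:[((p2 → (p1 → p2)) → ((p2 → p1) → (p2 → p0)))=T] refutes=False
  v=010: Γ:[] Δ:[((p2 → (p1 → p2)) → ((p2 → p1) → (p2 → p0)))=T] refutes=False
  v=011: Γ:[] Δ:[((p2 → (p1 → p2)) → ((p2 → p1) → (p2 → p0)))=F] refutes=True  ← countermodel

Result: [0, 1, 1]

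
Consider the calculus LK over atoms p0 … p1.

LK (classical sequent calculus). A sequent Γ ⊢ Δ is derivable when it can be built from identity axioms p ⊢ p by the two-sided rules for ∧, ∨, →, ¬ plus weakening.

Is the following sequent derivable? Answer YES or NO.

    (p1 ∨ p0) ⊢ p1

Enumerate valuations to refute Γ ⊢ Δ:
  v=00: Γ:[(p1 ∨ p0)=F] Δ:[p1=F] refutes=False
  v=01: Γ:[(p1 ∨ p0)=T] Δ:[p1=T] refutes=False
  v=10: Γ:[(p1 ∨ p0)=T] Δ:[p1=F] refutes=True  ← countermodel

Result: NO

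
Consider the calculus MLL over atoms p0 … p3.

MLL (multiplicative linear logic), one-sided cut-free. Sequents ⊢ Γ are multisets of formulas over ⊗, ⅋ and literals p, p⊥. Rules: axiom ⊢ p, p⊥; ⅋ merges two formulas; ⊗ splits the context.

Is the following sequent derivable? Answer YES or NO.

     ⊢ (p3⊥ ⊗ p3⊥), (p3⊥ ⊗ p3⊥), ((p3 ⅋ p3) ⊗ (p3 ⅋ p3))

Derivation (root first):
[⊗]  ⊢ (p3⊥ ⊗ p3⊥), (p3⊥ ⊗ p3⊥), ((p3 ⅋ p3) ⊗ (p3 ⅋ p3))
  [⅋]  ⊢ (p3⊥ ⊗ p3⊥), (p3 ⅋ p3)
    [⊗]  ⊢ p3, p3, (p3⊥ ⊗ p3⊥)
      [Ax]  ⊢ p3, p3⊥
      [Ax]  ⊢ p3, p3⊥
  [⅋]  ⊢ (p3⊥ ⊗ p3⊥), (p3 ⅋ p3)
    [⊗]  ⊢ p3, p3, (p3⊥ ⊗ p3⊥)
      [Ax]  ⊢ p3, p3⊥
      [Ax]  ⊢ p3, p3⊥

Result: YES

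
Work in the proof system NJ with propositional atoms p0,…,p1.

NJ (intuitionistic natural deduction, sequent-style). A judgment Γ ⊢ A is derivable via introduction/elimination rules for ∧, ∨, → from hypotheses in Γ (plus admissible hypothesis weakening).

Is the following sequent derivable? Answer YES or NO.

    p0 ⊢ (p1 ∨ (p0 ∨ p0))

Derivation trace:
[∨I₂] p0 ⊢ (p1 ∨ (p0 ∨ p0))
  [∨I₂] p0 ⊢ (p0 ∨ p0)
    [Ax] p0 ⊢ p0

Result: YES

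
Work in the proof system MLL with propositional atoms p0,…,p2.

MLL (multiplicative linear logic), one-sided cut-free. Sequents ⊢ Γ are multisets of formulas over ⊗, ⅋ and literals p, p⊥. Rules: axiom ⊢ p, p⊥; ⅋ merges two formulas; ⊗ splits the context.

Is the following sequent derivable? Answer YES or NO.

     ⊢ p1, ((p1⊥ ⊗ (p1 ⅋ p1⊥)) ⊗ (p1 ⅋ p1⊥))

Derivation (root first):
[⊗]  ⊢ p1, ((p1⊥ ⊗ (p1 ⅋ p1⊥)) ⊗ (p1 ⅋ p1⊥))
  [⊗]  ⊢ p1, (p1⊥ ⊗ (p1 ⅋ p1⊥))
    [Ax]  ⊢ p1, p1⊥
    [⅋]  ⊢ (p1 ⅋ p1⊥)
      [Ax]  ⊢ p1, p1⊥
  [⅋]  ⊢ (p1 ⅋ p1⊥)
    [Ax]  ⊢ p1, p1⊥

Result: YES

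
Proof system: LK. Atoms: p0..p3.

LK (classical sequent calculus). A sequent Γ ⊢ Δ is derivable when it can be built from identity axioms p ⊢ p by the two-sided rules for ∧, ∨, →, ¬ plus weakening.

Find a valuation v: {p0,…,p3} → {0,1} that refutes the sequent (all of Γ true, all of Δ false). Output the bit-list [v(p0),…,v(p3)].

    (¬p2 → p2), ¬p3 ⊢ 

Truth-table refutation:
  v=0000: Γ:[(¬p2 → p2)=F, ¬p3=T] Δ:[] refutes=False
  v=0001: Γ:[(¬p2 → p2)=F, ¬p3=F] Δ:[] refutes=False
  v=0010: Γ:[(¬p2 → p2)=T, ¬p3=T] Δ:[] refutes=True  ← countermodel

Result: [0, 0, 1, 0]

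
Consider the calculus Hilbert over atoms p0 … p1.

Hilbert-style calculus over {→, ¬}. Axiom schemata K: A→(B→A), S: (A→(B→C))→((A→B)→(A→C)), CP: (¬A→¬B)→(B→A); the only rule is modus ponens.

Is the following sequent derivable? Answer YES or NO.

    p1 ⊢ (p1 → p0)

Truth-table refutation:
  v=00: Γ:[p1=F] Δ:[(p1 → p0)=T] refutes=False
  v=01: Γ:[p1=T] Δ:[(p1 → p0)=F] refutes=True  ← countermodel

Result: NO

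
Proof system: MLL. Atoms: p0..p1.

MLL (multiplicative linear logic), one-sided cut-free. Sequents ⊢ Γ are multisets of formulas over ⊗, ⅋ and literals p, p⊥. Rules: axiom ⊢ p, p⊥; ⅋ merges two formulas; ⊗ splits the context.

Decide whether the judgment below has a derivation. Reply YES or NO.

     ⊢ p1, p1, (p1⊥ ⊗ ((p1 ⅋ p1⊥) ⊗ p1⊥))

Derivation (root first):
[⊗]  ⊢ p1, p1, (p1⊥ ⊗ ((p1 ⅋ p1⊥) ⊗ p1⊥))
  [Ax]  ⊢ p1, p1⊥
  [⊗]  ⊢ p1, ((p1 ⅋ p1⊥) ⊗ p1⊥)
    [⅋]  ⊢ (p1 ⅋ p1⊥)
      [Ax]  ⊢ p1, p1⊥
    [Ax]  ⊢ p1, p1⊥

Result: YES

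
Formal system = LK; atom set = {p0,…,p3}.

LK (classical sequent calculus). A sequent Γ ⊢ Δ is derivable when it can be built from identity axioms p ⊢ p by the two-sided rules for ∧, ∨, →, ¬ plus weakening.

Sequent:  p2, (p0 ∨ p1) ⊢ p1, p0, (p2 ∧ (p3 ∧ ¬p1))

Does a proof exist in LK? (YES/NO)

Proof tree:
[∧R] p2, (p0 ∨ p1) ⊢ p1, p0, (p2 ∧ (p3 ∧ ¬p1))
  [Ax] p2 ⊢ p2
  [∧R] (p0 ∨ p1) ⊢ p1, p0, (p3 ∧ ¬p1)
    [WR] (p0 ∨ p1) ⊢ p1, p0, p3
      [∨L] (p0 ∨ p1) ⊢ p1, p0
        [Ax] p0 ⊢ p0
        [Ax] p1 ⊢ p1
    [¬R]  ⊢ p1, ¬p1
      [Ax] p1 ⊢ p1

Result: YES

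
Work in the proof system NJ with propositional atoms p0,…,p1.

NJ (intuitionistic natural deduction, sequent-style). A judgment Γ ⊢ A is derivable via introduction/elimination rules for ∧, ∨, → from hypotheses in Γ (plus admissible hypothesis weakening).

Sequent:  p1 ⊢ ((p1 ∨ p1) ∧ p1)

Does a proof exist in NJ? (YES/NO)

Derivation (root first):
[∧I] p1 ⊢ ((p1 ∨ p1) ∧ p1)
  [∨I₂] p1 ⊢ (p1 ∨ p1)
    [Ax] p1 ⊢ p1
  [Ax] p1 ⊢ p1

Result: YES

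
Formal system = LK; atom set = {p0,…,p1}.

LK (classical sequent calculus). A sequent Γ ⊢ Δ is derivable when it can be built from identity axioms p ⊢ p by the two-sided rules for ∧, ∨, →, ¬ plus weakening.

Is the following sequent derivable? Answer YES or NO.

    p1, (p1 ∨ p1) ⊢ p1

Proof tree:
[∨L] p1, (p1 ∨ p1) ⊢ p1
  [Ax] p1 ⊢ p1
  [WL] p1, p1 ⊢ p1
    [Ax] p1 ⊢ p1

Result: YES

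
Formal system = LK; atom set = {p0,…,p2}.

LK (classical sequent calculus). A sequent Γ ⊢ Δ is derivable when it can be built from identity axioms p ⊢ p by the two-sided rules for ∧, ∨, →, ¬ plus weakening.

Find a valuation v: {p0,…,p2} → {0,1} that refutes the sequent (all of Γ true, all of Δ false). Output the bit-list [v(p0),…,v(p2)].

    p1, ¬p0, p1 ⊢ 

Truth-table refutation:
  v=000: Γ:[p1=F, ¬p0=T, p1=F] Δ:[] refutes=False
  v=001: Γ:[p1=F, ¬p0=T, p1=F] Δ:[] refutes=False
  v=010: Γ:[p1=T, ¬p0=T, p1=T] Δ:[] refutes=True  ← countermodel

Result: [0, 1, 0]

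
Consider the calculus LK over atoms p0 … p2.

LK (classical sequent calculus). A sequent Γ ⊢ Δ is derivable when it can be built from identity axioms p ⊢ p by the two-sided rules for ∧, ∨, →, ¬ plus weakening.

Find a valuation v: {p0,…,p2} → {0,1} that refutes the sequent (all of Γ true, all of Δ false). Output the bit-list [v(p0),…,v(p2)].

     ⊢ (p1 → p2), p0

Truth-table refutation:
  v=000: Γ:[] Δ:[(p1 → p2)=T, p0=F] refutes=False
  v=001: Γ:[] Δ:[(p1 → p2)=T, p0=F] refutes=False
  v=010: Γ:[] Δ:[(p1 → p2)=F, p0=F] refutes=True  ← countermodel

Result: [0, 1, 0]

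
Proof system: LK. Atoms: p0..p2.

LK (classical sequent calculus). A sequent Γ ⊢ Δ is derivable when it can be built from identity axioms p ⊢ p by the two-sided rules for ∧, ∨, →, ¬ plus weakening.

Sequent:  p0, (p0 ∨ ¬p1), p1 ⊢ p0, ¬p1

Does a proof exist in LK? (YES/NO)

Derivation trace:
[¬R] p0, (p0 ∨ ¬p1), p1 ⊢ p0, ¬p1
  [WL] p1, p0, (p0 ∨ ¬p1), p1 ⊢ p0
    [∨L] p1, p0, (p0 ∨ ¬p1) ⊢ p0
      [WL] p0, p0 ⊢ p0
        [Ax] p0 ⊢ p0
      [¬L] p1, ¬p1 ⊢ 
        [Ax] p1 ⊢ p1

Result: YES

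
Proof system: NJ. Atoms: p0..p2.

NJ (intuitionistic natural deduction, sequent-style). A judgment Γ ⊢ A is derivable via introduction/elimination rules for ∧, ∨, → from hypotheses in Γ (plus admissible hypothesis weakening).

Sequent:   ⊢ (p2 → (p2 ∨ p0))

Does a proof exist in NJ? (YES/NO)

Proof tree:
[→I]  ⊢ (p2 → (p2 ∨ p0))
  [∨I₁] p2 ⊢ (p2 ∨ p0)
    [Ax] p2 ⊢ p2

Result: YES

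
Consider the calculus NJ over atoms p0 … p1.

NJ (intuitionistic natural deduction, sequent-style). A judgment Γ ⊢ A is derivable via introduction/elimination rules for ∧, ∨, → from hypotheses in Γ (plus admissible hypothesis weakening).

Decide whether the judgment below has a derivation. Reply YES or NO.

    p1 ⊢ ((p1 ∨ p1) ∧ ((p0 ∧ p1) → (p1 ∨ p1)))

Proof tree:
[∧I] p1 ⊢ ((p1 ∨ p1) ∧ ((p0 ∧ p1) → (p1 ∨ p1)))
  [∨I₂] p1 ⊢ (p1 ∨ p1)
    [Ax] p1 ⊢ p1
  [→I] p1 ⊢ ((p0 ∧ p1) → (p1 ∨ p1))
    [Wk] p1, (p0 ∧ p1) ⊢ (p1 ∨ p1)
      [∨I₂] p1 ⊢ (p1 ∨ p1)
        [Ax] p1 ⊢ p1

Result: YES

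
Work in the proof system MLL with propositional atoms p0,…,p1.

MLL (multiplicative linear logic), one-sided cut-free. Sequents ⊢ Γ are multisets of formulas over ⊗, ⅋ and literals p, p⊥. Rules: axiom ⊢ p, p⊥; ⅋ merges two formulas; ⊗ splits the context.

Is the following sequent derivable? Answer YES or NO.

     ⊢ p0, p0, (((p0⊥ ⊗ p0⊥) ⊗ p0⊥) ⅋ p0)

Derivation (root first):
[⅋]  ⊢ p0, p0, (((p0⊥ ⊗ p0⊥) ⊗ p0⊥) ⅋ p0)
  [⊗]  ⊢ p0, p0, p0, ((p0⊥ ⊗ p0⊥) ⊗ p0⊥)
    [⊗]  ⊢ p0, p0, (p0⊥ ⊗ p0⊥)
      [Ax]  ⊢ p0, p0⊥
      [Ax]  ⊢ p0, p0⊥
    [Ax]  ⊢ p0, p0⊥

Result: YES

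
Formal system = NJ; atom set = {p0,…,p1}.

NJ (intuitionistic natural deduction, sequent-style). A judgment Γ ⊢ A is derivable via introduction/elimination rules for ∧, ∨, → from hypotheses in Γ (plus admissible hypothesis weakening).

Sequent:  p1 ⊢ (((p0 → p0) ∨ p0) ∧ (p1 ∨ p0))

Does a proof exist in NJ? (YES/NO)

Derivation (root first):
[∧I] p1 ⊢ (((p0 → p0) ∨ p0) ∧ (p1 ∨ p0))
  [∨I₁]  ⊢ ((p0 → p0) ∨ p0)
    [→I]  ⊢ (p0 → p0)
      [Ax] p0 ⊢ p0
  [∨I₁] p1 ⊢ (p1 ∨ p0)
    [Ax] p1 ⊢ p1

Result: YES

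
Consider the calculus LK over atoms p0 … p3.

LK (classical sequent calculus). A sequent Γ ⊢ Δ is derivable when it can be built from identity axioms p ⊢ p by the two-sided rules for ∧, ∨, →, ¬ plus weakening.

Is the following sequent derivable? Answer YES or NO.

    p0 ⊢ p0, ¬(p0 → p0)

Proof tree:
[¬R] p0 ⊢ p0, ¬(p0 → p0)
  [→L] p0, (p0 → p0) ⊢ p0
    [Ax] p0 ⊢ p0
    [Ax] p0 ⊢ p0

Result: YES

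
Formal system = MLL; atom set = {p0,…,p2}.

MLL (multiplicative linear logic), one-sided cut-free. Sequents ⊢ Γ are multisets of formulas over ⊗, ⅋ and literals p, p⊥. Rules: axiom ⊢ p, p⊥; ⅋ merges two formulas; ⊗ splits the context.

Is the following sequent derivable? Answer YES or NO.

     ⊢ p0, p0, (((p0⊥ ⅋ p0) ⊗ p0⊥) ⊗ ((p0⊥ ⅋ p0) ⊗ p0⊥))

Derivation trace:
[⊗]  ⊢ p0, p0, (((p0⊥ ⅋ p0) ⊗ p0⊥) ⊗ ((p0⊥ ⅋ p0) ⊗ p0⊥))
  [⊗]  ⊢ p0, ((p0⊥ ⅋ p0) ⊗ p0⊥)
    [⅋]  ⊢ (p0⊥ ⅋ p0)
      [Ax]  ⊢ p0, p0⊥
    [Ax]  ⊢ p0, p0⊥
  [⊗]  ⊢ p0, ((p0⊥ ⅋ p0) ⊗ p0⊥)
    [⅋]  ⊢ (p0⊥ ⅋ p0)
      [Ax]  ⊢ p0, p0⊥
    [Ax]  ⊢ p0, p0⊥

Result: YES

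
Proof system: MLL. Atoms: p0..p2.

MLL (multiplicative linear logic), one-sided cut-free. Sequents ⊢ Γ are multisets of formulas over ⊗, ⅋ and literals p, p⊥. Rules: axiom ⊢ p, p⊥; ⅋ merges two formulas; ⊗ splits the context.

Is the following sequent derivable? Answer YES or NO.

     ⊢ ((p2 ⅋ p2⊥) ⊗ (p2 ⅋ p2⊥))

Derivation (root first):
[⊗]  ⊢ ((p2 ⅋ p2⊥) ⊗ (p2 ⅋ p2⊥))
  [⅋]  ⊢ (p2 ⅋ p2⊥)
    [Ax]  ⊢ p2, p2⊥
  [⅋]  ⊢ (p2 ⅋ p2⊥)
    [Ax]  ⊢ p2, p2⊥

Result: YES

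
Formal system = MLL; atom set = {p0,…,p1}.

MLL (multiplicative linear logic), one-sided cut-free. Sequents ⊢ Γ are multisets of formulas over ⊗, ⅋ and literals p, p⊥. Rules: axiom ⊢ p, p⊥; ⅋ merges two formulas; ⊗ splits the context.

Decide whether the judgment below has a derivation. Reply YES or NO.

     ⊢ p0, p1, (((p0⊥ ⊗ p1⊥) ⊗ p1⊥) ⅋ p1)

Derivation trace:
[⅋]  ⊢ p0, p1, (((p0⊥ ⊗ p1⊥) ⊗ p1⊥) ⅋ p1)
  [⊗]  ⊢ p0, p1, p1, ((p0⊥ ⊗ p1⊥) ⊗ p1⊥)
    [⊗]  ⊢ p0, p1, (p0⊥ ⊗ p1⊥)
      [Ax]  ⊢ p0, p0⊥
      [Ax]  ⊢ p1, p1⊥
    [Ax]  ⊢ p1, p1⊥

Result: YES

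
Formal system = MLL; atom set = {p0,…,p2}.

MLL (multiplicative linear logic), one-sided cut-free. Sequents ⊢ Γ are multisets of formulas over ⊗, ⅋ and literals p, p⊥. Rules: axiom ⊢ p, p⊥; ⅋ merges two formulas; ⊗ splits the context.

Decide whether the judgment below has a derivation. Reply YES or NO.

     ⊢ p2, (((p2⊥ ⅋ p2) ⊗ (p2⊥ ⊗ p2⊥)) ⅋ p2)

Proof tree:
[⅋]  ⊢ p2, (((p2⊥ ⅋ p2) ⊗ (p2⊥ ⊗ p2⊥)) ⅋ p2)
  [⊗]  ⊢ p2, p2, ((p2⊥ ⅋ p2) ⊗ (p2⊥ ⊗ p2⊥))
    [⅋]  ⊢ (p2⊥ ⅋ p2)
      [Ax]  ⊢ p2, p2⊥
    [⊗]  ⊢ p2, p2, (p2⊥ ⊗ p2⊥)
      [Ax]  ⊢ p2, p2⊥
      [Ax]  ⊢ p2, p2⊥

Result: YES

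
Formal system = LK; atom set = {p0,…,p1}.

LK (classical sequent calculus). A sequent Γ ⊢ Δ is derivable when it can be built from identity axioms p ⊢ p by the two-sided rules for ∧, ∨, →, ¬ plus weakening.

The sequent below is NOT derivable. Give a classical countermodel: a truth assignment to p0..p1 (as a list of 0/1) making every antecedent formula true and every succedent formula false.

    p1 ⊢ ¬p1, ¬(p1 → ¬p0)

Search for a countermodel by truth-table:
  v=00: Γ:[p1=F] Δ:[¬p1=T, ¬(p1 → ¬p0)=F] refutes=False
  v=01: Γ:[p1=T] Δ:[¬p1=F, ¬(p1 → ¬p0)=F] refutes=True  ← countermodel

Result: [0, 1]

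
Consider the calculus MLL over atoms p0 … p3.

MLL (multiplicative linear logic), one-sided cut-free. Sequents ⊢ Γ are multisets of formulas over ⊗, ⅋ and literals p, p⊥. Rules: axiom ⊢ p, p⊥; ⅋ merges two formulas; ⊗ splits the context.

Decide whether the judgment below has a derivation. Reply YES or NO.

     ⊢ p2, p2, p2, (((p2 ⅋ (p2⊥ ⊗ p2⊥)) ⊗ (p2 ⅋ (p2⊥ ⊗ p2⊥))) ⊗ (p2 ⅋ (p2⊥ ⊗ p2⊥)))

Derivation trace:
[⊗]  ⊢ p2, p2, p2, (((p2 ⅋ (p2⊥ ⊗ p2⊥)) ⊗ (p2 ⅋ (p2⊥ ⊗ p2⊥))) ⊗ (p2 ⅋ (p2⊥ ⊗ p2⊥)))
  [⊗]  ⊢ p2, p2, ((p2 ⅋ (p2⊥ ⊗ p2⊥)) ⊗ (p2 ⅋ (p2⊥ ⊗ p2⊥)))
    [⅋]  ⊢ p2, (p2 ⅋ (p2⊥ ⊗ p2⊥))
      [⊗]  ⊢ p2, p2, (p2⊥ ⊗ p2⊥)
        [Ax]  ⊢ p2, p2⊥
        [Ax]  ⊢ p2, p2⊥
    [⅋]  ⊢ p2, (p2 ⅋ (p2⊥ ⊗ p2⊥))
      [⊗]  ⊢ p2, p2, (p2⊥ ⊗ p2⊥)
        [Ax]  ⊢ p2, p2⊥
        [Ax]  ⊢ p2, p2⊥
  [⅋]  ⊢ p2, (p2 ⅋ (p2⊥ ⊗ p2⊥))
    [⊗]  ⊢ p2, p2, (p2⊥ ⊗ p2⊥)
      [Ax]  ⊢ p2, p2⊥
      [Ax]  ⊢ p2, p2⊥

Result: YES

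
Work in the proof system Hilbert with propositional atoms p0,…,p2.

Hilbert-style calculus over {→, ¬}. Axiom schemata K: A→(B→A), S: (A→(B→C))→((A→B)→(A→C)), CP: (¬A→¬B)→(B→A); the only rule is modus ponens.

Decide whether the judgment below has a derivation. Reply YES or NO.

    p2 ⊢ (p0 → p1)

Search for a countermodel by truth-table:
  v=000: Γ:[p2=F] Δ:[(p0 → p1)=T] refutes=False
  v=001: Γ:[p2=T] Δ:[(p0 → p1)=T] refutes=False
  v=010: Γ:[p2=F] Δ:[(p0 → p1)=T] refutes=False
  v=011: Γ:[p2=T] Δ:[(p0 → p1)=T] refutes=False
  v=100: Γ:[p2=F] Δ:[(p0 → p1)=F] refutes=False
  v=101: Γ:[p2=T] Δ:[(p0 → p1)=F] refutes=True  ← countermodel

Result: NO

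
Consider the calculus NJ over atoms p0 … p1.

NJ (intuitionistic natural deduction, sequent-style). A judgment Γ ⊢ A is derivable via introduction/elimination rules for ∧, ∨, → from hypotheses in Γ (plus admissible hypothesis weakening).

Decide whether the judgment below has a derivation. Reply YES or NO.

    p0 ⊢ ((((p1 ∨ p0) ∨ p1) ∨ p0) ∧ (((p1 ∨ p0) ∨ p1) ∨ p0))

Proof tree:
[∧I] p0 ⊢ ((((p1 ∨ p0) ∨ p1) ∨ p0) ∧ (((p1 ∨ p0) ∨ p1) ∨ p0))
  [∨I₁] p0 ⊢ (((p1 ∨ p0) ∨ p1) ∨ p0)
    [∨I₁] p0 ⊢ ((p1 ∨ p0) ∨ p1)
      [∨I₂] p0 ⊢ (p1 ∨ p0)
        [Ax] p0 ⊢ p0
  [∨I₁] p0 ⊢ (((p1 ∨ p0) ∨ p1) ∨ p0)
    [∨I₁] p0 ⊢ ((p1 ∨ p0) ∨ p1)
      [∨I₂] p0 ⊢ (p1 ∨ p0)
        [Ax] p0 ⊢ p0

Result: YES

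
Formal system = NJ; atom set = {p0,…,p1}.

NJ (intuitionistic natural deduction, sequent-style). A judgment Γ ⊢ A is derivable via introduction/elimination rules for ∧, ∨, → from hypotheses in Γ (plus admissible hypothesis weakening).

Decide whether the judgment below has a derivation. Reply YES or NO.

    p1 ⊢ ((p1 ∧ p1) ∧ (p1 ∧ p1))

Proof tree:
[∧I] p1 ⊢ ((p1 ∧ p1) ∧ (p1 ∧ p1))
  [∧I] p1 ⊢ (p1 ∧ p1)
    [Ax] p1 ⊢ p1
    [Ax] p1 ⊢ p1
  [∧I] p1 ⊢ (p1 ∧ p1)
    [Ax] p1 ⊢ p1
    [Ax] p1 ⊢ p1

Result: YES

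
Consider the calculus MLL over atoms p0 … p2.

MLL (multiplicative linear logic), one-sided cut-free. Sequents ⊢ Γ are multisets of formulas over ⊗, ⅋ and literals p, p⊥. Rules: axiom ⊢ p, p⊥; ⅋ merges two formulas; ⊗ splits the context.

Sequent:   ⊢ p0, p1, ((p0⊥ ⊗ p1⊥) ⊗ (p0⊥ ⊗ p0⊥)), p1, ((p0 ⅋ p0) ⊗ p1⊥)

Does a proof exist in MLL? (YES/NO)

Proof tree:
[⊗]  ⊢ p0, p1, ((p0⊥ ⊗ p1⊥) ⊗ (p0⊥ ⊗ p0⊥)), p1, ((p0 ⅋ p0) ⊗ p1⊥)
  [⅋]  ⊢ p0, p1, ((p0⊥ ⊗ p1⊥) ⊗ (p0⊥ ⊗ p0⊥)), (p0 ⅋ p0)
    [⊗]  ⊢ p0, p1, p0, p0, ((p0⊥ ⊗ p1⊥) ⊗ (p0⊥ ⊗ p0⊥))
      [⊗]  ⊢ p0, p1, (p0⊥ ⊗ p1⊥)
        [Ax]  ⊢ p0, p0⊥
        [Ax]  ⊢ p1, p1⊥
      [⊗]  ⊢ p0, p0, (p0⊥ ⊗ p0⊥)
        [Ax]  ⊢ p0, p0⊥
        [Ax]  ⊢ p0, p0⊥
  [Ax]  ⊢ p1, p1⊥

Result: YES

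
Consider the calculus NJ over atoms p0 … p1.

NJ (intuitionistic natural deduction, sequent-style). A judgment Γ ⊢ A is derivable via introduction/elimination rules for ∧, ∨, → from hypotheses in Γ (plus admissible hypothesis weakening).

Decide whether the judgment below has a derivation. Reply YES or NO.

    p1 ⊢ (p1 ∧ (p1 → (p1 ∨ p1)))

Derivation (root first):
[∧I] p1 ⊢ (p1 ∧ (p1 → (p1 ∨ p1)))
  [Ax] p1 ⊢ p1
  [→I]  ⊢ (p1 → (p1 ∨ p1))
    [∨I₁] p1 ⊢ (p1 ∨ p1)
      [Ax] p1 ⊢ p1

Result: YES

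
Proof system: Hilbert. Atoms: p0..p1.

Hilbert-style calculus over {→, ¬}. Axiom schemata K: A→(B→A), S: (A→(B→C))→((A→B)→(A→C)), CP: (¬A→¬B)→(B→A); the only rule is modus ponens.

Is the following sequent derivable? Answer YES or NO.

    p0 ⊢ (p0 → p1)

Enumerate valuations to refute Γ ⊢ Δ:
  v=00: Γ:[p0=F] Δ:[(p0 → p1)=T] refutes=False
  v=01: Γ:[p0=F] Δ:[(p0 → p1)=T] refutes=False
  v=10: Γ:[p0=T] Δ:[(p0 → p1)=F] refutes=True  ← countermodel

Result: NO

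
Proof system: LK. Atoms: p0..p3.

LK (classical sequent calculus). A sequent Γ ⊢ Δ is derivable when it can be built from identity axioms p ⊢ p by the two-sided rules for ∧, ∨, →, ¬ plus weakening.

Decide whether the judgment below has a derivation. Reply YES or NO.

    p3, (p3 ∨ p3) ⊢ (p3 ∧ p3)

Derivation trace:
[∧R] p3, (p3 ∨ p3) ⊢ (p3 ∧ p3)
  [∨L] (p3 ∨ p3) ⊢ p3
    [Ax] p3 ⊢ p3
    [Ax] p3 ⊢ p3
  [Ax] p3 ⊢ p3

Result: YES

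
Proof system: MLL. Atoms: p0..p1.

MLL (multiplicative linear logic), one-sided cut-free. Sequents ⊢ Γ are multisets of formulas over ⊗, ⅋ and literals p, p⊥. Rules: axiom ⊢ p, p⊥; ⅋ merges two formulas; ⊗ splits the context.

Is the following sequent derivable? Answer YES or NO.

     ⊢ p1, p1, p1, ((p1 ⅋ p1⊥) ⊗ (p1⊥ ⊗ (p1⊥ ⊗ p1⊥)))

Derivation (root first):
[⊗]  ⊢ p1, p1, p1, ((p1 ⅋ p1⊥) ⊗ (p1⊥ ⊗ (p1⊥ ⊗ p1⊥)))
  [⅋]  ⊢ (p1 ⅋ p1⊥)
    [Ax]  ⊢ p1, p1⊥
  [⊗]  ⊢ p1, p1, p1, (p1⊥ ⊗ (p1⊥ ⊗ p1⊥))
    [Ax]  ⊢ p1, p1⊥
    [⊗]  ⊢ p1, p1, (p1⊥ ⊗ p1⊥)
      [Ax]  ⊢ p1, p1⊥
      [Ax]  ⊢ p1, p1⊥

Result: YES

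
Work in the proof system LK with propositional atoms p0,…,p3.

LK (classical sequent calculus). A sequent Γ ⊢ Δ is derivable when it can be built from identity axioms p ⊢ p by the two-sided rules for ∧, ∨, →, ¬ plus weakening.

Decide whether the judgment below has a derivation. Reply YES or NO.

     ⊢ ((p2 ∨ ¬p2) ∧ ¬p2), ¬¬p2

Derivation (root first):
[¬R]  ⊢ ((p2 ∨ ¬p2) ∧ ¬p2), ¬¬p2
  [∧R] ¬p2 ⊢ ((p2 ∨ ¬p2) ∧ ¬p2)
    [∨R]  ⊢ (p2 ∨ ¬p2)
      [¬R]  ⊢ p2, ¬p2
        [Ax] p2 ⊢ p2
    [¬L] ¬p2 ⊢ ¬p2
      [¬R]  ⊢ p2, ¬p2
        [Ax] p2 ⊢ p2

Result: YES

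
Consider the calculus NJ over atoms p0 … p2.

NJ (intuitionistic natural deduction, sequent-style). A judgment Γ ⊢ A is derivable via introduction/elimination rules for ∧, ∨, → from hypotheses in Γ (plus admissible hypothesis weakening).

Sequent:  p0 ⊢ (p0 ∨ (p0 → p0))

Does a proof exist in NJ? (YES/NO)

Derivation (root first):
[∨I₂] p0 ⊢ (p0 ∨ (p0 → p0))
  [Wk] p0 ⊢ (p0 → p0)
    [→I]  ⊢ (p0 → p0)
      [Ax] p0 ⊢ p0

Result: YES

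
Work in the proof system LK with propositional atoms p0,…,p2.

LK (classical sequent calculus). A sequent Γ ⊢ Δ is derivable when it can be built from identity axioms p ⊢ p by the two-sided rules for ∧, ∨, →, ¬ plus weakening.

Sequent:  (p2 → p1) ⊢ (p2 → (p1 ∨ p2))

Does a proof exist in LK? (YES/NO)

Derivation (root first):
[→R] (p2 → p1) ⊢ (p2 → (p1 ∨ p2))
  [∨R] p2, (p2 → p1) ⊢ (p1 ∨ p2)
    [WR] p2, (p2 → p1) ⊢ p1, p2
      [→L] p2, (p2 → p1) ⊢ p1
        [Ax] p2 ⊢ p2
        [Ax] p1 ⊢ p1

Result: YES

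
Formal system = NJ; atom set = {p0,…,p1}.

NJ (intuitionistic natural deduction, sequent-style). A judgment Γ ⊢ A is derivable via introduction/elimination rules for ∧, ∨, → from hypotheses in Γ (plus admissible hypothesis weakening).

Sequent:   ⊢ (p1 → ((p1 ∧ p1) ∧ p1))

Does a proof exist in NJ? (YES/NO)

Derivation trace:
[→I]  ⊢ (p1 → ((p1 ∧ p1) ∧ p1))
  [∧I] p1 ⊢ ((p1 ∧ p1) ∧ p1)
    [∧I] p1 ⊢ (p1 ∧ p1)
      [Ax] p1 ⊢ p1
      [Ax] p1 ⊢ p1
    [Ax] p1 ⊢ p1

Result: YES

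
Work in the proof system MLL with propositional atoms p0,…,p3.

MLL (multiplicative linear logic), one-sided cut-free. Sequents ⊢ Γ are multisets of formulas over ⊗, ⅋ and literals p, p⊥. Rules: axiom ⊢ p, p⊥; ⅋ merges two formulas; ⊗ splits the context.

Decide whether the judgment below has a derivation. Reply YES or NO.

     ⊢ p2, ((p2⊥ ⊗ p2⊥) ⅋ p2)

Derivation (root first):
[⅋]  ⊢ p2, ((p2⊥ ⊗ p2⊥) ⅋ p2)
  [⊗]  ⊢ p2, p2, (p2⊥ ⊗ p2⊥)
    [Ax]  ⊢ p2, p2⊥
    [Ax]  ⊢ p2, p2⊥

Result: YES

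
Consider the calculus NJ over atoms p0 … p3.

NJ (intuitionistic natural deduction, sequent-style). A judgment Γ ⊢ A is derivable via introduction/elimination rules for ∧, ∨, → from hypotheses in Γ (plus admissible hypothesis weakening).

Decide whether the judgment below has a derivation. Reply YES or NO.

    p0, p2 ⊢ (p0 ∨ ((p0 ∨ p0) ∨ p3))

Derivation (root first):
[∨I₂] p0, p2 ⊢ (p0 ∨ ((p0 ∨ p0) ∨ p3))
  [Wk] p0, p2 ⊢ ((p0 ∨ p0) ∨ p3)
    [∨I₁] p0 ⊢ ((p0 ∨ p0) ∨ p3)
      [∨I₁] p0 ⊢ (p0 ∨ p0)
        [Ax] p0 ⊢ p0

Result: YES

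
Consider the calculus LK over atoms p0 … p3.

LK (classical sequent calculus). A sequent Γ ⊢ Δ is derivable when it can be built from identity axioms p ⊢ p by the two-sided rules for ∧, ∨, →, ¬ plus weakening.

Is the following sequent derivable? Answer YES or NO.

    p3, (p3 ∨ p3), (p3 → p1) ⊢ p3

Proof tree:
[→L] p3, (p3 ∨ p3), (p3 → p1) ⊢ p3
  [∨L] (p3 ∨ p3) ⊢ p3
    [Ax] p3 ⊢ p3
    [Ax] p3 ⊢ p3
  [WL] p3, p1 ⊢ p3
    [Ax] p3 ⊢ p3

Result: YES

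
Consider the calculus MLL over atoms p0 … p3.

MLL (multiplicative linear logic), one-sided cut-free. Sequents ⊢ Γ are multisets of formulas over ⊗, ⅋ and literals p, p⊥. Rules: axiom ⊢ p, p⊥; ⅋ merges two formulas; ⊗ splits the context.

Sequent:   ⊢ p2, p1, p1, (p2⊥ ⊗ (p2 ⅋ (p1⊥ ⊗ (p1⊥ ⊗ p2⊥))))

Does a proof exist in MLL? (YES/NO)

Derivation (root first):
[⊗]  ⊢ p2, p1, p1, (p2⊥ ⊗ (p2 ⅋ (p1⊥ ⊗ (p1⊥ ⊗ p2⊥))))
  [Ax]  ⊢ p2, p2⊥
  [⅋]  ⊢ p1, p1, (p2 ⅋ (p1⊥ ⊗ (p1⊥ ⊗ p2⊥)))
    [⊗]  ⊢ p1, p1, p2, (p1⊥ ⊗ (p1⊥ ⊗ p2⊥))
      [Ax]  ⊢ p1, p1⊥
      [⊗]  ⊢ p1, p2, (p1⊥ ⊗ p2⊥)
        [Ax]  ⊢ p1, p1⊥
        [Ax]  ⊢ p2, p2⊥

Result: YES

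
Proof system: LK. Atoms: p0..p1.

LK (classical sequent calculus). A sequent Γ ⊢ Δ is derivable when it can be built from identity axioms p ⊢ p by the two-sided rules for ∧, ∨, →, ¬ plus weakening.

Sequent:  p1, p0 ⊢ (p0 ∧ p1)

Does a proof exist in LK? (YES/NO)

Derivation trace:
[∧R] p1, p0 ⊢ (p0 ∧ p1)
  [WL] p0, p0 ⊢ p0
    [Ax] p0 ⊢ p0
  [Ax] p1 ⊢ p1

Result: YES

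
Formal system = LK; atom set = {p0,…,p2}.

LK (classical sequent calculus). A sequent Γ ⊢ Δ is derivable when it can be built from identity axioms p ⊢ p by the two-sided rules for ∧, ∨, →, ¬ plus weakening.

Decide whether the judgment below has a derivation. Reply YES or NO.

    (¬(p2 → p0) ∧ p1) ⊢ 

Enumerate valuations to refute Γ ⊢ Δ:
  v=000: Γ:[(¬(p2 → p0) ∧ p1)=F] Δ:[] refutes=False
  v=001: Γ:[(¬(p2 → p0) ∧ p1)=F] Δ:[] refutes=False
  v=010: Γ:[(¬(p2 → p0) ∧ p1)=F] Δ:[] refutes=False
  v=011: Γ:[(¬(p2 → p0) ∧ p1)=T] Δ:[] refutes=True  ← countermodel

Result: NO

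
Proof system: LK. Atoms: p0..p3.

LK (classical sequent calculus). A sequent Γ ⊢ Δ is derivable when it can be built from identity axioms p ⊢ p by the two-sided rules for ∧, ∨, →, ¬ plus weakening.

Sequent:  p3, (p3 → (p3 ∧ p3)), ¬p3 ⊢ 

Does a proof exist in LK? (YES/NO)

Derivation trace:
[¬L] p3, (p3 → (p3 ∧ p3)), ¬p3 ⊢ 
  [→L] p3, (p3 → (p3 ∧ p3)) ⊢ p3
    [Ax] p3 ⊢ p3
    [∧L] (p3 ∧ p3) ⊢ p3
      [WL] p3, p3 ⊢ p3
        [Ax] p3 ⊢ p3

Result: YES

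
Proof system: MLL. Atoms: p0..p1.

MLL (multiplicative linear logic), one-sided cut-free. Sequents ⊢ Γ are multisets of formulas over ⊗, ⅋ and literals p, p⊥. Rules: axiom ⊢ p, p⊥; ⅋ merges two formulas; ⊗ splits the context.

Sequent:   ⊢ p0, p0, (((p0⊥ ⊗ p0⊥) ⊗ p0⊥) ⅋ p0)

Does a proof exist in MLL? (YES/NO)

Derivation trace:
[⅋]  ⊢ p0, p0, (((p0⊥ ⊗ p0⊥) ⊗ p0⊥) ⅋ p0)
  [⊗]  ⊢ p0, p0, p0, ((p0⊥ ⊗ p0⊥) ⊗ p0⊥)
    [⊗]  ⊢ p0, p0, (p0⊥ ⊗ p0⊥)
      [Ax]  ⊢ p0, p0⊥
      [Ax]  ⊢ p0, p0⊥
    [Ax]  ⊢ p0, p0⊥

Result: YES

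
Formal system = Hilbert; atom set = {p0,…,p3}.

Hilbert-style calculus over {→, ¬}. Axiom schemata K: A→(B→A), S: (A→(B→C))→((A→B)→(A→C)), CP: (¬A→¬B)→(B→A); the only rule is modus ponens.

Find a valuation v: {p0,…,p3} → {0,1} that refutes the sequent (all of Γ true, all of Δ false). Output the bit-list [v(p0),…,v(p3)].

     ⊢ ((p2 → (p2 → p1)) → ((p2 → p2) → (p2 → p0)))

Enumerate valuations to refute Γ ⊢ Δ:
  v=0000: Γ:[] Δ:[((p2 → (p2 → p1)) → ((p2 → p2) → (p2 → p0)))=T] refutes=False
  v=0001: Γ:[] Δ:[((p2 → (p2 → p1)) → ((p2 → p2) → (p2 → p0)))=T] refutes=False
  v=0010: Γ:[] Δ:[((p2 → (p2 → p1)) → ((p2 → p2) → (p2 → p0)))=T] refutes=False
  v=0011: Γ:[] Δ:[((p2 → (p2 → p1)) → ((p2 → p2) → (p2 → p0)))=T] refutes=False
  v=0100: Γ:[] Δ:[((p2 → (p2 → p1)) → ((p2 → p2) → (p2 → p0)))=T] refutes=False
  v=0101: Γ:[] Δ:[((p2 → (p2 → p1)) → ((p2 → p2) → (p2 → p0)))=T] refutes=False
  v=0110: Γ:[] Δ:[((p2 → (p2 → p1)) → ((p2 → p2) → (p2 → p0)))=F] refutes=True  ← countermodel

Result: [0, 1, 1, 0]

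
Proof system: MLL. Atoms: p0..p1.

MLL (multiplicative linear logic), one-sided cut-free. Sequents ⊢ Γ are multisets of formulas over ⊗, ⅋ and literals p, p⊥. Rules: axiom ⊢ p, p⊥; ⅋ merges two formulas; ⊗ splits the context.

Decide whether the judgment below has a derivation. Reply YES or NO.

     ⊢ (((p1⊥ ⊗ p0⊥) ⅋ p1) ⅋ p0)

Derivation (root first):
[⅋]  ⊢ (((p1⊥ ⊗ p0⊥) ⅋ p1) ⅋ p0)
  [⅋]  ⊢ p0, ((p1⊥ ⊗ p0⊥) ⅋ p1)
    [⊗]  ⊢ p1, p0, (p1⊥ ⊗ p0⊥)
      [Ax]  ⊢ p1, p1⊥
      [Ax]  ⊢ p0, p0⊥

Result: YES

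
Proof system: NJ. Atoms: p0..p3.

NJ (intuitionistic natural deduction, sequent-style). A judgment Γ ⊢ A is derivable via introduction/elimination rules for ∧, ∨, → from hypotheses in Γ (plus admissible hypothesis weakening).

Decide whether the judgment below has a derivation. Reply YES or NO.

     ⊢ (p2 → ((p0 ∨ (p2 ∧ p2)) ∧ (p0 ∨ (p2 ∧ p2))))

Proof tree:
[→I]  ⊢ (p2 → ((p0 ∨ (p2 ∧ p2)) ∧ (p0 ∨ (p2 ∧ p2))))
  [∧I] p2 ⊢ ((p0 ∨ (p2 ∧ p2)) ∧ (p0 ∨ (p2 ∧ p2)))
    [∨I₂] p2 ⊢ (p0 ∨ (p2 ∧ p2))
      [∧I] p2 ⊢ (p2 ∧ p2)
        [Ax] p2 ⊢ p2
        [Ax] p2 ⊢ p2
    [∨I₂] p2 ⊢ (p0 ∨ (p2 ∧ p2))
      [∧I] p2 ⊢ (p2 ∧ p2)
        [Ax] p2 ⊢ p2
        [Ax] p2 ⊢ p2

Result: YES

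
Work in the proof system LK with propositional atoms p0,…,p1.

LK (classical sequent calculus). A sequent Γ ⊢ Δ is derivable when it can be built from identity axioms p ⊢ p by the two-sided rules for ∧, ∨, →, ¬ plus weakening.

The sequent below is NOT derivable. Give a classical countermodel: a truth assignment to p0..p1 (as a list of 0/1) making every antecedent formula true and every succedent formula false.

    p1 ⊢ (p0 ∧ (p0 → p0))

Truth-table refutation:
  v=00: Γ:[p1=F] Δ:[(p0 ∧ (p0 → p0))=F] refutes=False
  v=01: Γ:[p1=T] Δ:[(p0 ∧ (p0 → p0))=F] refutes=True  ← countermodel

Result: [0, 1]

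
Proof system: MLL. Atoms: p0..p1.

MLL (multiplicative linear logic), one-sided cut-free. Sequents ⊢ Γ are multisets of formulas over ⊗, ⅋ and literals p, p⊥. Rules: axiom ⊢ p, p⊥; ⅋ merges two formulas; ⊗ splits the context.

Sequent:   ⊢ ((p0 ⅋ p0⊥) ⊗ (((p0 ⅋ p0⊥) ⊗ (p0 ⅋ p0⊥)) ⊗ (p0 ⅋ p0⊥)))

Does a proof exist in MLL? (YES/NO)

Derivation (root first):
[⊗]  ⊢ ((p0 ⅋ p0⊥) ⊗ (((p0 ⅋ p0⊥) ⊗ (p0 ⅋ p0⊥)) ⊗ (p0 ⅋ p0⊥)))
  [⅋]  ⊢ (p0 ⅋ p0⊥)
    [Ax]  ⊢ p0, p0⊥
  [⊗]  ⊢ (((p0 ⅋ p0⊥) ⊗ (p0 ⅋ p0⊥)) ⊗ (p0 ⅋ p0⊥))
    [⊗]  ⊢ ((p0 ⅋ p0⊥) ⊗ (p0 ⅋ p0⊥))
      [⅋]  ⊢ (p0 ⅋ p0⊥)
        [Ax]  ⊢ p0, p0⊥
      [⅋]  ⊢ (p0 ⅋ p0⊥)
        [Ax]  ⊢ p0, p0⊥
    [⅋]  ⊢ (p0 ⅋ p0⊥)
      [Ax]  ⊢ p0, p0⊥

Result: YES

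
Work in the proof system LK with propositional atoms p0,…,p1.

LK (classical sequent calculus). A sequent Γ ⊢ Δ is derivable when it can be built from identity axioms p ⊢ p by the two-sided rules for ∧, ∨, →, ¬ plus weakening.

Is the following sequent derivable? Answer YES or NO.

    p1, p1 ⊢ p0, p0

Search for a countermodel by truth-table:
  v=00: Γ:[p1=F, p1=F] Δ:[p0=F, p0=F] refutes=False
  v=01: Γ:[p1=T, p1=T] Δ:[p0=F, p0=F] refutes=True  ← countermodel

Result: NO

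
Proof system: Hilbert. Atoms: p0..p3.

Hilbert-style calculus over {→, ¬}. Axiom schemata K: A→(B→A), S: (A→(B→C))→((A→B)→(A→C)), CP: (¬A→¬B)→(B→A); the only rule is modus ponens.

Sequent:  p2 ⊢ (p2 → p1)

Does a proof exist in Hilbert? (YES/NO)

Search for a countermodel by truth-table:
  v=0000: Γ:[p2=F] Δ:[(p2 → p1)=T] refutes=False
  v=0001: Γ:[p2=F] Δ:[(p2 → p1)=T] refutes=False
  v=0010: Γ:[p2=T] Δ:[(p2 → p1)=F] refutes=True  ← countermodel

Result: NO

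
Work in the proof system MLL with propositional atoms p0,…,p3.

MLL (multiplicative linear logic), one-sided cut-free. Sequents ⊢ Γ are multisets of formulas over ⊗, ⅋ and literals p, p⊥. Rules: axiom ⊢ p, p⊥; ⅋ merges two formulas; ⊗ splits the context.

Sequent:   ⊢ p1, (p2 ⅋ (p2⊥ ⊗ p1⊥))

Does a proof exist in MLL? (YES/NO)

Proof tree:
[⅋]  ⊢ p1, (p2 ⅋ (p2⊥ ⊗ p1⊥))
  [⊗]  ⊢ p2, p1, (p2⊥ ⊗ p1⊥)
    [Ax]  ⊢ p2, p2⊥
    [Ax]  ⊢ p1, p1⊥

Result: YES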